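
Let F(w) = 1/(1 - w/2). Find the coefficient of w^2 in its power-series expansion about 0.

1/4

Apply the Taylor formula c_k = f^(k)(a)/k!.
F(0) = 1
F′(0) = 1/2
F′′(0) = 1/2
So c_2 = F′′(0)/2! = 1/4.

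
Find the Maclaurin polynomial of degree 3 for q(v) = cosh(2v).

2*v^2 + 1

Apply the Taylor formula c_k = f^(k)(a)/k!.
[v^0] = 1;  [v^1] = 0;  [v^2] = 2;  [v^3] = 0.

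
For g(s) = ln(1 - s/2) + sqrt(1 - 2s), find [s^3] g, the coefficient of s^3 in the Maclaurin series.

-13/24

Combine the two series term by term.
[s^0] = 1;  [s^1] = -3/2;  [s^2] = -5/8;  [s^3] = -13/24.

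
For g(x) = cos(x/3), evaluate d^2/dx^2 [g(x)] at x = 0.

The coefficient of x^2 in the expansion is -1/18, so g′′(0) = 2! * (-1/18) = -1/9.

-1/9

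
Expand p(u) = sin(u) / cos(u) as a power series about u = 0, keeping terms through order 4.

Invert the denominator's series and multiply.
p(0) = 0
p′(0) = 1
p′′(0) = 0
p′′′(0) = 2
p^(4)(0) = 0

u^3/3 + u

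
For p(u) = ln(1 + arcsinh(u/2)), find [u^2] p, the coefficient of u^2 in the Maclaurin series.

Compose series: expand the inner function first, then feed it into the outer expansion.

-1/8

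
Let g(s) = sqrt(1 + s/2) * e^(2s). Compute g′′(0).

79/16

Multiply the two series term by term and collect like powers.
The coefficient of s^2 in the expansion is 79/32, so g′′(0) = 2! * (79/32) = 79/16.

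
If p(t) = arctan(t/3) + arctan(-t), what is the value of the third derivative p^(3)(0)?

52/27

Add the two expansions coefficient-wise.
From the series, [t^3] p = 26/81; multiply by 3! = 6 to get 52/27.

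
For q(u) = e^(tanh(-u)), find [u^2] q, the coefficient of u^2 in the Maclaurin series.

1/2

Substitute the inner expansion into the outer series and collect powers.
[u^0] = 1;  [u^1] = -1;  [u^2] = 1/2.
So c_2 = q′′(0)/2! = 1/2.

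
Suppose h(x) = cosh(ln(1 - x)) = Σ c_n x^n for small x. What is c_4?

Compose series: expand the inner function first, then feed it into the outer expansion.
[x^0] = 1;  [x^1] = 0;  [x^2] = 1/2;  [x^3] = 1/2;  [x^4] = 1/2.

1/2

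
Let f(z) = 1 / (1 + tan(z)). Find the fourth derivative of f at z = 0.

Write 1/(1+u) = 1 - u + u^2 - u^3 + ... and substitute the series for u.
The coefficient of z^4 in the expansion is 5/3, so f^(4)(0) = 4! * (5/3) = 40.

40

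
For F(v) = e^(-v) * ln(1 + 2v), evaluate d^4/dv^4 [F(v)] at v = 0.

Multiply the two series term by term and collect like powers.
The coefficient of v^4 in the expansion is -8, so F^(4)(0) = 4! * (-8) = -192.

-192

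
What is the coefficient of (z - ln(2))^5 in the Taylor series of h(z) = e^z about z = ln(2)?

Use the known series and substitute for the argument.
[(z - ln(2))^0] = 2;  [(z - ln(2))^1] = 2;  [(z - ln(2))^2] = 1;  [(z - ln(2))^3] = 1/3;  [(z - ln(2))^4] = 1/12;  [(z - ln(2))^5] = 1/60.

1/60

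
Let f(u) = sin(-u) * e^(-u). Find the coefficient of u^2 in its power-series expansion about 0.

Multiply the two series term by term and collect like powers.
f(0) = 0
f′(0) = -1
f′′(0) = 2
So c_2 = f′′(0)/2! = 1.

1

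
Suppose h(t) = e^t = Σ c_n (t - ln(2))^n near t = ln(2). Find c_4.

1/12

Apply the Taylor formula c_k = f^(k)(a)/k!.
h(ln(2)) = 2
h′(ln(2)) = 2
h′′(ln(2)) = 2
h′′′(ln(2)) = 2
h^(4)(ln(2)) = 2
So c_4 = h^(4)(ln(2))/4! = 1/12.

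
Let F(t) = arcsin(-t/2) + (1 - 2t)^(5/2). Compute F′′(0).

15

Expand each term separately and add.
The coefficient of t^2 in the expansion is 15/2, so F′′(0) = 2! * (15/2) = 15.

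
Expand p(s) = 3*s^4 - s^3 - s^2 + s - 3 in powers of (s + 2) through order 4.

p(-2) = 47
p′(-2) = -103
p′′(-2) = 154
p′′′(-2) = -150
p^(4)(-2) = 72
Then c_k = p^(k)(-2)/k! gives each Taylor coefficient.

3*(s + 2)^4 - 25*(s + 2)^3 + 77*(s + 2)^2 - 103*(s + 2) + 47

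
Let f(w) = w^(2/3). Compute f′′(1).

-2/9

The coefficient of (w - 1)^2 in the expansion is -1/9, so f′′(1) = 2! * (-1/9) = -2/9.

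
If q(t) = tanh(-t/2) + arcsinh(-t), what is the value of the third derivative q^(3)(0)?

Combine the two series term by term.
From the series, [t^3] q = 5/24; multiply by 3! = 6 to get 5/4.

5/4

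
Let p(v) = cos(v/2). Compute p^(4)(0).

1/16

The coefficient of v^4 in the expansion is 1/384, so p^(4)(0) = 4! * (1/384) = 1/16.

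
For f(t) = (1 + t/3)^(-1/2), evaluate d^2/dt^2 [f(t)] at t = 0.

Use the known series and substitute for the argument.
From the series, [t^2] f = 1/24; multiply by 2! = 2 to get 1/12.

1/12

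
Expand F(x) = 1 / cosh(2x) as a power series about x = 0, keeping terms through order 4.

Write the quotient as an unknown series and match coefficients against numerator = denominator · series.
F(0) = 1
F′(0) = 0
F′′(0) = -4
F′′′(0) = 0
F^(4)(0) = 80

10*x^4/3 - 2*x^2 + 1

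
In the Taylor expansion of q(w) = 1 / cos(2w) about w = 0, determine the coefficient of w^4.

Divide the numerator series by the denominator series (power-series long division).
q(0) = 1
q′(0) = 0
q′′(0) = 4
q′′′(0) = 0
q^(4)(0) = 80
Then c_k = q^(k)(0)/k! gives each Taylor coefficient.

10/3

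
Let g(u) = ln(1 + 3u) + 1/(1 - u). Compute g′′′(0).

60

Combine the two series term by term.
From the series, [u^3] g = 10; multiply by 3! = 6 to get 60.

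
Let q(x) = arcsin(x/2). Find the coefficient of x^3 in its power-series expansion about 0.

Apply the Taylor formula c_k = f^(k)(a)/k!.
[x^0] = 0;  [x^1] = 1/2;  [x^2] = 0;  [x^3] = 1/48.
So c_3 = q′′′(0)/3! = 1/48.

1/48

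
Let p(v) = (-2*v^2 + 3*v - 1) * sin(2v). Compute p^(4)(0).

Distribute the polynomial across the series and collect like powers.
The coefficient of v^4 in the expansion is -4, so p^(4)(0) = 4! * (-4) = -96.

-96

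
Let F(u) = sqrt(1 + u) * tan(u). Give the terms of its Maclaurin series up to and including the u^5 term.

Multiply the two series term by term and collect like powers.
F(0) = 0
F′(0) = 1
F′′(0) = 1
F′′′(0) = 5/4
F^(4)(0) = 11/2
F^(5)(0) = 101/16

101*u^5/1920 + 11*u^4/48 + 5*u^3/24 + u^2/2 + u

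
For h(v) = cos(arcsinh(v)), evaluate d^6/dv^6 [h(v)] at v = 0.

Substitute the inner expansion into the outer series and collect powers.
The coefficient of v^6 in the expansion is -17/144, so h^(6)(0) = 6! * (-17/144) = -85.

-85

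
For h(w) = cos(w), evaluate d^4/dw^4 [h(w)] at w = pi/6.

sqrt(3)/2

Compute the successive derivatives at the expansion point and divide by k!.
The coefficient of (w - pi/6)^4 in the expansion is sqrt(3)/48, so h^(4)(pi/6) = 4! * (sqrt(3)/48) = sqrt(3)/2.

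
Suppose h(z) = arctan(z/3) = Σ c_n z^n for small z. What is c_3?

h(0) = 0
h′(0) = 1/3
h′′(0) = 0
h′′′(0) = -2/27

-1/81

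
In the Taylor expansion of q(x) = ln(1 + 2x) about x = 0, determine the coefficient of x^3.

8/3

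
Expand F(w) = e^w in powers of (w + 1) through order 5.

[(w + 1)^0] = e^(-1);  [(w + 1)^1] = e^(-1);  [(w + 1)^2] = e^(-1)/2;  [(w + 1)^3] = e^(-1)/6;  [(w + 1)^4] = e^(-1)/24;  [(w + 1)^5] = e^(-1)/120.

(w + 1)^5*e^(-1)/120 + (w + 1)^4*e^(-1)/24 + (w + 1)^3*e^(-1)/6 + (w + 1)^2*e^(-1)/2 + (w + 1)*e^(-1) + e^(-1)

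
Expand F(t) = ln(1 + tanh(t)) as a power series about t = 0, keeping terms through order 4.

t^4/12 - t^2/2 + t

Compose series: expand the inner function first, then feed it into the outer expansion.
F(0) = 0
F′(0) = 1
F′′(0) = -1
F′′′(0) = 0
F^(4)(0) = 2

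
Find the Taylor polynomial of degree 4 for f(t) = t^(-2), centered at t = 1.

f(1) = 1
f′(1) = -2
f′′(1) = 6
f′′′(1) = -24
f^(4)(1) = 120

5*(t - 1)^4 - 4*(t - 1)^3 + 3*(t - 1)^2 - 2*(t - 1) + 1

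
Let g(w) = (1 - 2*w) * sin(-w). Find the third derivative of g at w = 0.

Shift and add copies of the series according to the polynomial's terms.
From the series, [w^3] g = 1/6; multiply by 3! = 6 to get 1.

1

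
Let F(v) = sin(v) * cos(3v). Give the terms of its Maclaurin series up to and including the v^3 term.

-14*v^3/3 + v

Multiply the two series term by term and collect like powers.
F(0) = 0
F′(0) = 1
F′′(0) = 0
F′′′(0) = -28
The Taylor polynomial is Σ F^(k)(0)/k! · v^k.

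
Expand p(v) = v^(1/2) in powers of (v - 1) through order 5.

p(1) = 1
p′(1) = 1/2
p′′(1) = -1/4
p′′′(1) = 3/8
p^(4)(1) = -15/16
p^(5)(1) = 105/32
Then c_k = p^(k)(1)/k! gives each Taylor coefficient.

7*(v - 1)^5/256 - 5*(v - 1)^4/128 + (v - 1)^3/16 - (v - 1)^2/8 + (v - 1)/2 + 1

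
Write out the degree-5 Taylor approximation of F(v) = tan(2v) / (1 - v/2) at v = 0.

607*v^5/120 + 19*v^4/12 + 19*v^3/6 + v^2 + 2*v

Multiply the two series term by term and collect like powers.
[v^0] = 0;  [v^1] = 2;  [v^2] = 1;  [v^3] = 19/6;  [v^4] = 19/12;  [v^5] = 607/120.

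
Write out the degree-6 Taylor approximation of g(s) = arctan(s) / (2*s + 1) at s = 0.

-446*s^6/15 + 223*s^5/15 - 22*s^4/3 + 11*s^3/3 - 2*s^2 + s

Expand 1/(denominator) as a geometric series and multiply by the numerator's series.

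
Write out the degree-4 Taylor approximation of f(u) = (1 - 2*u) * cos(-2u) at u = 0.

Shift and add copies of the series according to the polynomial's terms.

2*u^4/3 + 4*u^3 - 2*u^2 - 2*u + 1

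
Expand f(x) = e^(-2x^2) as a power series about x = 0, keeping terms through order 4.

Use the known series and substitute for the argument.

2*x^4 - 2*x^2 + 1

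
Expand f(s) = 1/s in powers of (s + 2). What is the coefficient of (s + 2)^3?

-1/16

f(-2) = -1/2
f′(-2) = -1/4
f′′(-2) = -1/4
f′′′(-2) = -3/8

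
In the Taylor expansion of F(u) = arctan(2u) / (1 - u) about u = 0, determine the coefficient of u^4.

Multiply the two series term by term and collect like powers.
So c_4 = F^(4)(0)/4! = -2/3.

-2/3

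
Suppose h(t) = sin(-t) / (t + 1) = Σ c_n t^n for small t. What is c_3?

Expand 1/(denominator) as a geometric series and multiply by the numerator's series.
h(0) = 0
h′(0) = -1
h′′(0) = 2
h′′′(0) = -5

-5/6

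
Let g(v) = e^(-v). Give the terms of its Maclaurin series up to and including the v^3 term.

-v^3/6 + v^2/2 - v + 1

Use the known series and substitute for the argument.
g(0) = 1
g′(0) = -1
g′′(0) = 1
g′′′(0) = -1
The Taylor polynomial is Σ g^(k)(0)/k! · v^k.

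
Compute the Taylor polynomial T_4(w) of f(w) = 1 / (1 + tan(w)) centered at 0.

Use the geometric series for the reciprocal, then substitute.
f(0) = 1
f′(0) = -1
f′′(0) = 2
f′′′(0) = -8
f^(4)(0) = 40

5*w^4/3 - 4*w^3/3 + w^2 - w + 1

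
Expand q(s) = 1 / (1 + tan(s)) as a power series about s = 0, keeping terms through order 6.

122*s^6/45 - 32*s^5/15 + 5*s^4/3 - 4*s^3/3 + s^2 - s + 1

Expand as Σ (-1)^k u^k with u equal to the inner function's series.
q(0) = 1
q′(0) = -1
q′′(0) = 2
q′′′(0) = -8
q^(4)(0) = 40
q^(5)(0) = -256
q^(6)(0) = 1952
Dividing each by k! gives the coefficients c_0, ..., c_6.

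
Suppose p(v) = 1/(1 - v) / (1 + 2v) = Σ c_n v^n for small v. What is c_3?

Take the Cauchy product of the two expansions.
p(0) = 1
p′(0) = -1
p′′(0) = 6
p′′′(0) = -30
So c_3 = p′′′(0)/3! = -5.

-5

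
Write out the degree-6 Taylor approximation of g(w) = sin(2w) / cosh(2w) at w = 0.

48*w^5/5 - 16*w^3/3 + 2*w

Write the quotient as an unknown series and match coefficients against numerator = denominator · series.
[w^0] = 0;  [w^1] = 2;  [w^2] = 0;  [w^3] = -16/3;  [w^4] = 0;  [w^5] = 48/5;  [w^6] = 0.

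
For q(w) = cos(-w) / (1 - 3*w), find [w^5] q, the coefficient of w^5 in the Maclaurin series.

Multiply the numerator's expansion by the denominator's geometric series.
q(0) = 1
q′(0) = 3
q′′(0) = 17
q′′′(0) = 153
q^(4)(0) = 1837
q^(5)(0) = 27555
The Taylor polynomial is Σ q^(k)(0)/k! · w^k.

1837/8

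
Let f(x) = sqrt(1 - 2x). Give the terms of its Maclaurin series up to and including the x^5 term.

-7*x^5/8 - 5*x^4/8 - x^3/2 - x^2/2 - x + 1

Use the known series and substitute for the argument.
[x^0] = 1;  [x^1] = -1;  [x^2] = -1/2;  [x^3] = -1/2;  [x^4] = -5/8;  [x^5] = -7/8.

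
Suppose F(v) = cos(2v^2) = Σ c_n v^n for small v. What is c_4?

-2

F(0) = 1
F′(0) = 0
F′′(0) = 0
F′′′(0) = 0
F^(4)(0) = -48
Dividing each by k! gives the coefficients c_0, ..., c_4.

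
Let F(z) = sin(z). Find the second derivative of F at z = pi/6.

-1/2

Use the known series and substitute for the argument.
The coefficient of (z - pi/6)^2 in the expansion is -1/4, so F′′(pi/6) = 2! * (-1/4) = -1/2.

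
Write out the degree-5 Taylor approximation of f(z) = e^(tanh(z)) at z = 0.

Plug the Maclaurin series of the inner function into that of the outer and collect terms.
f(0) = 1
f′(0) = 1
f′′(0) = 1
f′′′(0) = -1
f^(4)(0) = -7
f^(5)(0) = -3
Dividing each by k! gives the coefficients c_0, ..., c_5.

-z^5/40 - 7*z^4/24 - z^3/6 + z^2/2 + z + 1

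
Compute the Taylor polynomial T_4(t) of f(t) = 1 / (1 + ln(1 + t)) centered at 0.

Use the geometric series for the reciprocal, then substitute.
f(0) = 1
f′(0) = -1
f′′(0) = 3
f′′′(0) = -14
f^(4)(0) = 88
Dividing each by k! gives the coefficients c_0, ..., c_4.

11*t^4/3 - 7*t^3/3 + 3*t^2/2 - t + 1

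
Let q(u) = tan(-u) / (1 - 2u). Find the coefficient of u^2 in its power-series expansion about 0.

Take the Cauchy product of the two expansions.
q(0) = 0
q′(0) = -1
q′′(0) = -4
So c_2 = q′′(0)/2! = -2.

-2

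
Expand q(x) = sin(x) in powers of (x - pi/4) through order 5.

Apply the Taylor formula c_k = f^(k)(a)/k!.
[(x - pi/4)^0] = sqrt(2)/2;  [(x - pi/4)^1] = sqrt(2)/2;  [(x - pi/4)^2] = -sqrt(2)/4;  [(x - pi/4)^3] = -sqrt(2)/12;  [(x - pi/4)^4] = sqrt(2)/48;  [(x - pi/4)^5] = sqrt(2)/240.

sqrt(2)*(x - pi/4)^5/240 + sqrt(2)*(x - pi/4)^4/48 - sqrt(2)*(x - pi/4)^3/12 - sqrt(2)*(x - pi/4)^2/4 + sqrt(2)*(x - pi/4)/2 + sqrt(2)/2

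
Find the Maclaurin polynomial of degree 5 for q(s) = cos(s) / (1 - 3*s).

Expand 1/(denominator) as a geometric series and multiply by the numerator's series.
q(0) = 1
q′(0) = 3
q′′(0) = 17
q′′′(0) = 153
q^(4)(0) = 1837
q^(5)(0) = 27555
Dividing each by k! gives the coefficients c_0, ..., c_5.

1837*s^5/8 + 1837*s^4/24 + 51*s^3/2 + 17*s^2/2 + 3*s + 1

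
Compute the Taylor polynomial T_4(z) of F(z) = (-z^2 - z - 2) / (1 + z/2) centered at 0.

Distribute the polynomial across the series and collect like powers.

-z^4/4 + z^3/2 - z^2 - 2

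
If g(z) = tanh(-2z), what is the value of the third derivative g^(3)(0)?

From the series, [z^3] g = 8/3; multiply by 3! = 6 to get 16.

16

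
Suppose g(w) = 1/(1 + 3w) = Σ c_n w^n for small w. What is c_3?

-27

Compute the successive derivatives at the expansion point and divide by k!.
So c_3 = g′′′(0)/3! = -27.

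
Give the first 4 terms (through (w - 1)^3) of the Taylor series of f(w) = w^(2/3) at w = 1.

4*(w - 1)^3/81 - (w - 1)^2/9 + 2*(w - 1)/3 + 1

f(1) = 1
f′(1) = 2/3
f′′(1) = -2/9
f′′′(1) = 8/27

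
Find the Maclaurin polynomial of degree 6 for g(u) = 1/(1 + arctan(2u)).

Plug the Maclaurin series of the inner function into that of the outer and collect terms.
g(0) = 1
g′(0) = -2
g′′(0) = 8
g′′′(0) = -32
g^(4)(0) = 128
g^(5)(0) = -768
g^(6)(0) = 8192
Then c_k = g^(k)(0)/k! gives each Taylor coefficient.

512*u^6/45 - 32*u^5/5 + 16*u^4/3 - 16*u^3/3 + 4*u^2 - 2*u + 1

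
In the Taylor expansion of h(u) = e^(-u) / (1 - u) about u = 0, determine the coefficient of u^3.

1/3

Write out both Maclaurin series and multiply, keeping only the needed powers.
h(0) = 1
h′(0) = 0
h′′(0) = 1
h′′′(0) = 2
So c_3 = h′′′(0)/3! = 1/3.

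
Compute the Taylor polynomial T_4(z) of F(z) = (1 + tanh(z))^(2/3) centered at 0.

Plug the Maclaurin series of the inner function into that of the outer and collect terms.
[z^0] = 1;  [z^1] = 2/3;  [z^2] = -1/9;  [z^3] = -14/81;  [z^4] = 11/243.

11*z^4/243 - 14*z^3/81 - z^2/9 + 2*z/3 + 1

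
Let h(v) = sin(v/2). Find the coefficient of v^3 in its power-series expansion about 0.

-1/48

Use the known series and substitute for the argument.
h(0) = 0
h′(0) = 1/2
h′′(0) = 0
h′′′(0) = -1/8
So c_3 = h′′′(0)/3! = -1/48.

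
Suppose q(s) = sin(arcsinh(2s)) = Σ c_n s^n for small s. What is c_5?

Let u equal the inner series; expand the outer function in u and truncate.
q(0) = 0
q′(0) = 2
q′′(0) = 0
q′′′(0) = -16
q^(4)(0) = 0
q^(5)(0) = 640
So c_5 = q^(5)(0)/5! = 16/3.

16/3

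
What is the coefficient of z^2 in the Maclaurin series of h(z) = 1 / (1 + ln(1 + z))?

3/2

Use the geometric series for the reciprocal, then substitute.
h(0) = 1
h′(0) = -1
h′′(0) = 3
The Taylor polynomial is Σ h^(k)(0)/k! · z^k.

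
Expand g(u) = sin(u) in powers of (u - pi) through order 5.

Use the known series and substitute for the argument.
g(pi) = 0
g′(pi) = -1
g′′(pi) = 0
g′′′(pi) = 1
g^(4)(pi) = 0
g^(5)(pi) = -1
The Taylor polynomial is Σ g^(k)(pi)/k! · (u - pi)^k.

-(u - pi)^5/120 + (u - pi)^3/6 - (u - pi)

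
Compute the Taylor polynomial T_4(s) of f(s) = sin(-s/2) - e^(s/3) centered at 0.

Add the two expansions coefficient-wise.

-s^4/1944 + 19*s^3/1296 - s^2/18 - 5*s/6 - 1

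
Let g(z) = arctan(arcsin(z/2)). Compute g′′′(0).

Substitute the inner expansion into the outer series and collect powers.
From the series, [z^3] g = -1/48; multiply by 3! = 6 to get -1/8.

-1/8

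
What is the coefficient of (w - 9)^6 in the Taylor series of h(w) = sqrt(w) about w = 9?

Differentiate repeatedly and evaluate at the center.
h(9) = 3
h′(9) = 1/6
h′′(9) = -1/108
h′′′(9) = 1/648
h^(4)(9) = -5/11664
h^(5)(9) = 35/209952
h^(6)(9) = -35/419904
So c_6 = h^(6)(9)/6! = -7/60466176.

-7/60466176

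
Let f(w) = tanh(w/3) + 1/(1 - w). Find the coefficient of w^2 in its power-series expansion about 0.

Combine the two series term by term.
f(0) = 1
f′(0) = 4/3
f′′(0) = 2
Dividing each by k! gives the coefficients c_0, ..., c_2.

1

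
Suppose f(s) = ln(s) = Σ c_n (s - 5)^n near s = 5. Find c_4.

[(s - 5)^0] = ln(5);  [(s - 5)^1] = 1/5;  [(s - 5)^2] = -1/50;  [(s - 5)^3] = 1/375;  [(s - 5)^4] = -1/2500.
So c_4 = f^(4)(5)/4! = -1/2500.

-1/2500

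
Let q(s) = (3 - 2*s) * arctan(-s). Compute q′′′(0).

6

Multiply each power in the prefactor through the base expansion.
From the series, [s^3] q = 1; multiply by 3! = 6 to get 6.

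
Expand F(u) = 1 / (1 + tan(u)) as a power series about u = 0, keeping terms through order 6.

Use the geometric series for the reciprocal, then substitute.
F(0) = 1
F′(0) = -1
F′′(0) = 2
F′′′(0) = -8
F^(4)(0) = 40
F^(5)(0) = -256
F^(6)(0) = 1952
Dividing each by k! gives the coefficients c_0, ..., c_6.

122*u^6/45 - 32*u^5/15 + 5*u^4/3 - 4*u^3/3 + u^2 - u + 1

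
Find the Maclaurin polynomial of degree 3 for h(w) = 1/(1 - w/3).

[w^0] = 1;  [w^1] = 1/3;  [w^2] = 1/9;  [w^3] = 1/27.

w^3/27 + w^2/9 + w/3 + 1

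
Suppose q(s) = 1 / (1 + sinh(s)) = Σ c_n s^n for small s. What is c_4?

4/3

Use the geometric series for the reciprocal, then substitute.
q(0) = 1
q′(0) = -1
q′′(0) = 2
q′′′(0) = -7
q^(4)(0) = 32
So c_4 = q^(4)(0)/4! = 4/3.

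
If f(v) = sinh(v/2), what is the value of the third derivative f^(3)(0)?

The coefficient of v^3 in the expansion is 1/48, so f′′′(0) = 3! * (1/48) = 1/8.

1/8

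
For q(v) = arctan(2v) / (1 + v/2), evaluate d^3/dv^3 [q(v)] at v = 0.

-13

Write out both Maclaurin series and multiply, keeping only the needed powers.
The coefficient of v^3 in the expansion is -13/6, so q′′′(0) = 3! * (-13/6) = -13.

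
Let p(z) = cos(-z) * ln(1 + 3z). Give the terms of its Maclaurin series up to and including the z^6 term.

-1785*z^6/16 + 1769*z^5/40 - 18*z^4 + 15*z^3/2 - 9*z^2/2 + 3*z

Take the Cauchy product of the two expansions.
[z^0] = 0;  [z^1] = 3;  [z^2] = -9/2;  [z^3] = 15/2;  [z^4] = -18;  [z^5] = 1769/40;  [z^6] = -1785/16.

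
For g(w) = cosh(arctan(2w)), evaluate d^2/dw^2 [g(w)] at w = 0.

4

Plug the Maclaurin series of the inner function into that of the outer and collect terms.
The coefficient of w^2 in the expansion is 2, so g′′(0) = 2! * (2) = 4.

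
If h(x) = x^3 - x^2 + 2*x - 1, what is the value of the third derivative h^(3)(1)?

From the series, [(x - 1)^3] h = 1; multiply by 3! = 6 to get 6.

6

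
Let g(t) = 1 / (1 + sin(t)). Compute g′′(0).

2

Use the geometric series for the reciprocal, then substitute.
The coefficient of t^2 in the expansion is 1, so g′′(0) = 2! * (1) = 2.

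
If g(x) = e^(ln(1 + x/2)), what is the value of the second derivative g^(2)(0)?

Compose series: expand the inner function first, then feed it into the outer expansion.
The coefficient of x^2 in the expansion is 0, so g′′(0) = 2! * (0) = 0.

0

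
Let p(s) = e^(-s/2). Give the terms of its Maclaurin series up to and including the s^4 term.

Differentiate repeatedly and evaluate at the center.
p(0) = 1
p′(0) = -1/2
p′′(0) = 1/4
p′′′(0) = -1/8
p^(4)(0) = 1/16
Then c_k = p^(k)(0)/k! gives each Taylor coefficient.

s^4/384 - s^3/48 + s^2/8 - s/2 + 1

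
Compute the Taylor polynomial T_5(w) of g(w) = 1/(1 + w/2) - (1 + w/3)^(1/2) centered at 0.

Combine the two series term by term.
g(0) = 0
g′(0) = -2/3
g′′(0) = 19/36
g′′′(0) = -55/72
g^(4)(0) = 653/432
g^(5)(0) = -9755/2592

-1951*w^5/62208 + 653*w^4/10368 - 55*w^3/432 + 19*w^2/72 - 2*w/3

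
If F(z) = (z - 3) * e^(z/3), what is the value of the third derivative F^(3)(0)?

2/9

Distribute the polynomial across the series and collect like powers.
From the series, [z^3] F = 1/27; multiply by 3! = 6 to get 2/9.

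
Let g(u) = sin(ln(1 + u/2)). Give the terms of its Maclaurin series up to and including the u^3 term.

Let u equal the inner series; expand the outer function in u and truncate.
g(0) = 0
g′(0) = 1/2
g′′(0) = -1/4
g′′′(0) = 1/8
Dividing each by k! gives the coefficients c_0, ..., c_3.

u^3/48 - u^2/8 + u/2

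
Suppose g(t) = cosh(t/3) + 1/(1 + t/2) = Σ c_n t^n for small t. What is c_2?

Combine the two series term by term.
So c_2 = g′′(0)/2! = 11/36.

11/36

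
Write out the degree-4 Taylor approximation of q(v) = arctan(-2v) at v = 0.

8*v^3/3 - 2*v

q(0) = 0
q′(0) = -2
q′′(0) = 0
q′′′(0) = 16
q^(4)(0) = 0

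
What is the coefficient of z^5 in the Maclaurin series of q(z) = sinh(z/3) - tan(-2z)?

Expand each term separately and add.
[z^0] = 0;  [z^1] = 7/3;  [z^2] = 0;  [z^3] = 433/162;  [z^4] = 0;  [z^5] = 124417/29160.

124417/29160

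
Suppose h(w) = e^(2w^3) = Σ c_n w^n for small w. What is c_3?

2

Compute the successive derivatives at the expansion point and divide by k!.
[w^0] = 1;  [w^1] = 0;  [w^2] = 0;  [w^3] = 2.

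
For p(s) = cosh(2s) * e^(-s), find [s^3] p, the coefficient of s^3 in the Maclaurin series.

Expand each factor separately, then convolve coefficients.
[s^0] = 1;  [s^1] = -1;  [s^2] = 5/2;  [s^3] = -13/6.
So c_3 = p′′′(0)/3! = -13/6.

-13/6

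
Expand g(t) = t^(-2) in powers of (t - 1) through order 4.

5*(t - 1)^4 - 4*(t - 1)^3 + 3*(t - 1)^2 - 2*(t - 1) + 1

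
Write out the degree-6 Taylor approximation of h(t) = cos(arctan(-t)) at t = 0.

Let u equal the inner series; expand the outer function in u and truncate.
h(0) = 1
h′(0) = 0
h′′(0) = -1
h′′′(0) = 0
h^(4)(0) = 9
h^(5)(0) = 0
h^(6)(0) = -225
Then c_k = h^(k)(0)/k! gives each Taylor coefficient.

-5*t^6/16 + 3*t^4/8 - t^2/2 + 1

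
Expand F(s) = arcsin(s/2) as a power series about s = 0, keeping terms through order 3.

s^3/48 + s/2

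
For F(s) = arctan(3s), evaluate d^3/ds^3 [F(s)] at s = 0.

The coefficient of s^3 in the expansion is -9, so F′′′(0) = 3! * (-9) = -54.

-54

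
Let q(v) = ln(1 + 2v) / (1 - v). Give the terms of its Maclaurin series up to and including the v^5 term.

76*v^5/15 - 4*v^4/3 + 8*v^3/3 + 2*v

Expand 1/(denominator) as a geometric series and multiply by the numerator's series.
[v^0] = 0;  [v^1] = 2;  [v^2] = 0;  [v^3] = 8/3;  [v^4] = -4/3;  [v^5] = 76/15.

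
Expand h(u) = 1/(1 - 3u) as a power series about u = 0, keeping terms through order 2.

Compute the successive derivatives at the expansion point and divide by k!.
h(0) = 1
h′(0) = 3
h′′(0) = 18
Dividing each by k! gives the coefficients c_0, ..., c_2.

9*u^2 + 3*u + 1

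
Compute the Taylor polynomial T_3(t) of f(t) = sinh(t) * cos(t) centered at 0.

-t^3/3 + t

Take the Cauchy product of the two expansions.
f(0) = 0
f′(0) = 1
f′′(0) = 0
f′′′(0) = -2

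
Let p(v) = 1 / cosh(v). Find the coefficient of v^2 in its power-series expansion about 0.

-1/2

Invert the denominator's series and multiply.
p(0) = 1
p′(0) = 0
p′′(0) = -1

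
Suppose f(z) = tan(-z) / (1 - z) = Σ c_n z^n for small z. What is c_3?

-4/3

Take the Cauchy product of the two expansions.
f(0) = 0
f′(0) = -1
f′′(0) = -2
f′′′(0) = -8
The Taylor polynomial is Σ f^(k)(0)/k! · z^k.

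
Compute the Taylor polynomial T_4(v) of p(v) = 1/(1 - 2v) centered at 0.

Differentiate repeatedly and evaluate at the center.
[v^0] = 1;  [v^1] = 2;  [v^2] = 4;  [v^3] = 8;  [v^4] = 16.

16*v^4 + 8*v^3 + 4*v^2 + 2*v + 1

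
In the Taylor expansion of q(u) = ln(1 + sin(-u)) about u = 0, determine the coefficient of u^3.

-1/6

Plug the Maclaurin series of the inner function into that of the outer and collect terms.
[u^0] = 0;  [u^1] = -1;  [u^2] = -1/2;  [u^3] = -1/6.
So c_3 = q′′′(0)/3! = -1/6.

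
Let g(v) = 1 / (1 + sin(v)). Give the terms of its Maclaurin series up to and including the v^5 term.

-61*v^5/120 + 2*v^4/3 - 5*v^3/6 + v^2 - v + 1

Expand as Σ (-1)^k u^k with u equal to the inner function's series.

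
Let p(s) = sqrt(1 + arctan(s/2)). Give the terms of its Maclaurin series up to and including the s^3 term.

-5*s^3/384 - s^2/32 + s/4 + 1

Let u equal the inner series; expand the outer function in u and truncate.
p(0) = 1
p′(0) = 1/4
p′′(0) = -1/16
p′′′(0) = -5/64
The Taylor polynomial is Σ p^(k)(0)/k! · s^k.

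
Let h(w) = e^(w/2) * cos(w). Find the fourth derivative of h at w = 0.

-7/16

Multiply the two series term by term and collect like powers.
The coefficient of w^4 in the expansion is -7/384, so h^(4)(0) = 4! * (-7/384) = -7/16.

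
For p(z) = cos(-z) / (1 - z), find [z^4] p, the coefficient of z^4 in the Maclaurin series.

13/24

Expand 1/(denominator) as a geometric series and multiply by the numerator's series.
p(0) = 1
p′(0) = 1
p′′(0) = 1
p′′′(0) = 3
p^(4)(0) = 13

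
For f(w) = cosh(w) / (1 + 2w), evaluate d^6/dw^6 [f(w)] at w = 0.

Take the Cauchy product of the two expansions.
The coefficient of w^6 in the expansion is 51961/720, so f^(6)(0) = 6! * (51961/720) = 51961.

51961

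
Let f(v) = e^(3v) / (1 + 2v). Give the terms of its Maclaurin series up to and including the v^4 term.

35*v^4/8 - v^3/2 + 5*v^2/2 + v + 1

Expand each factor separately, then convolve coefficients.
f(0) = 1
f′(0) = 1
f′′(0) = 5
f′′′(0) = -3
f^(4)(0) = 105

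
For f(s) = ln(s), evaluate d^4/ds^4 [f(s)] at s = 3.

-2/27

Use the known series and substitute for the argument.
From the series, [(s - 3)^4] f = -1/324; multiply by 4! = 24 to get -2/27.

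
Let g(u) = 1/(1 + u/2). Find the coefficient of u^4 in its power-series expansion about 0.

1/16

[u^0] = 1;  [u^1] = -1/2;  [u^2] = 1/4;  [u^3] = -1/8;  [u^4] = 1/16.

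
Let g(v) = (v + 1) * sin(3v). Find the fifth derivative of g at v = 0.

243

Multiply each power in the prefactor through the base expansion.
The coefficient of v^5 in the expansion is 81/40, so g^(5)(0) = 5! * (81/40) = 243.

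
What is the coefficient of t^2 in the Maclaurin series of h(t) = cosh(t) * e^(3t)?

5

Expand each factor separately, then convolve coefficients.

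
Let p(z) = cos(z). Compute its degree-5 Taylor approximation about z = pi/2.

p(pi/2) = 0
p′(pi/2) = -1
p′′(pi/2) = 0
p′′′(pi/2) = 1
p^(4)(pi/2) = 0
p^(5)(pi/2) = -1

-(z - pi/2)^5/120 + (z - pi/2)^3/6 - (z - pi/2)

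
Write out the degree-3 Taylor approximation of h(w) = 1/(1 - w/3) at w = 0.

w^3/27 + w^2/9 + w/3 + 1

[w^0] = 1;  [w^1] = 1/3;  [w^2] = 1/9;  [w^3] = 1/27.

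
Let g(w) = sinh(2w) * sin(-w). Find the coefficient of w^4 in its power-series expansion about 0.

-1

Write out both Maclaurin series and multiply, keeping only the needed powers.
g(0) = 0
g′(0) = 0
g′′(0) = -4
g′′′(0) = 0
g^(4)(0) = -24
The Taylor polynomial is Σ g^(k)(0)/k! · w^k.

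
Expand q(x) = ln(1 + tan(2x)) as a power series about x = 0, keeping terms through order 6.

Plug the Maclaurin series of the inner function into that of the outer and collect terms.
q(0) = 0
q′(0) = 2
q′′(0) = -4
q′′′(0) = 32
q^(4)(0) = -224
q^(5)(0) = 2560
q^(6)(0) = -31744

-1984*x^6/45 + 64*x^5/3 - 28*x^4/3 + 16*x^3/3 - 2*x^2 + 2*x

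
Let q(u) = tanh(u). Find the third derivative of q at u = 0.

-2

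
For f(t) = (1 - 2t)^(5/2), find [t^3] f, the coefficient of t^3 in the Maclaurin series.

-5/2

[t^0] = 1;  [t^1] = -5;  [t^2] = 15/2;  [t^3] = -5/2.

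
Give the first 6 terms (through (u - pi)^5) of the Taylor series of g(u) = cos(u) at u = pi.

-(u - pi)^4/24 + (u - pi)^2/2 - 1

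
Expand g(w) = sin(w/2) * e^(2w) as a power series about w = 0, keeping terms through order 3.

47*w^3/48 + w^2 + w/2

Expand each factor separately, then convolve coefficients.
g(0) = 0
g′(0) = 1/2
g′′(0) = 2
g′′′(0) = 47/8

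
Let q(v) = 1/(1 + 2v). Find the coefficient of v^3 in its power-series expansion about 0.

q(0) = 1
q′(0) = -2
q′′(0) = 8
q′′′(0) = -48

-8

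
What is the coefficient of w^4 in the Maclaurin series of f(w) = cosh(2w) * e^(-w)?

41/24

Expand each factor separately, then convolve coefficients.
f(0) = 1
f′(0) = -1
f′′(0) = 5
f′′′(0) = -13
f^(4)(0) = 41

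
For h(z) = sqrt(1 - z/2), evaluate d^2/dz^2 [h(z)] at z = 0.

The coefficient of z^2 in the expansion is -1/32, so h′′(0) = 2! * (-1/32) = -1/16.

-1/16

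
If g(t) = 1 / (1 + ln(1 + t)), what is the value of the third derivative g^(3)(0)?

-14

Write 1/(1+u) = 1 - u + u^2 - u^3 + ... and substitute the series for u.
The coefficient of t^3 in the expansion is -7/3, so g′′′(0) = 3! * (-7/3) = -14.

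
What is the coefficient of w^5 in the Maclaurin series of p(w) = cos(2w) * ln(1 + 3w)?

Take the Cauchy product of the two expansions.
So c_5 = p^(5)(0)/5! = 163/5.

163/5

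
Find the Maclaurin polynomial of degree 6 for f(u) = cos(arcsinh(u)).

Compose series: expand the inner function first, then feed it into the outer expansion.
f(0) = 1
f′(0) = 0
f′′(0) = -1
f′′′(0) = 0
f^(4)(0) = 5
f^(5)(0) = 0
f^(6)(0) = -85
Dividing each by k! gives the coefficients c_0, ..., c_6.

-17*u^6/144 + 5*u^4/24 - u^2/2 + 1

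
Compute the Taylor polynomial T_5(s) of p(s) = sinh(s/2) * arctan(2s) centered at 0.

-31*s^4/24 + s^2

Write out both Maclaurin series and multiply, keeping only the needed powers.
p(0) = 0
p′(0) = 0
p′′(0) = 2
p′′′(0) = 0
p^(4)(0) = -31
p^(5)(0) = 0
The Taylor polynomial is Σ p^(k)(0)/k! · s^k.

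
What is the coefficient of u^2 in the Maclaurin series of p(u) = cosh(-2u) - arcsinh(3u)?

2

Combine the two series term by term.
p(0) = 1
p′(0) = -3
p′′(0) = 4
So c_2 = p′′(0)/2! = 2.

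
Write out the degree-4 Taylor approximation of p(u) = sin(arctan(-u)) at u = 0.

u^3/2 - u

Compose series: expand the inner function first, then feed it into the outer expansion.
p(0) = 0
p′(0) = -1
p′′(0) = 0
p′′′(0) = 3
p^(4)(0) = 0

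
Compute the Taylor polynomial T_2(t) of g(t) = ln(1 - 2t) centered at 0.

g(0) = 0
g′(0) = -2
g′′(0) = -4
Dividing each by k! gives the coefficients c_0, ..., c_2.

-2*t^2 - 2*t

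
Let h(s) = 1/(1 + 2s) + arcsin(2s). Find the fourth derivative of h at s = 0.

384

Add the two expansions coefficient-wise.
The coefficient of s^4 in the expansion is 16, so h^(4)(0) = 4! * (16) = 384.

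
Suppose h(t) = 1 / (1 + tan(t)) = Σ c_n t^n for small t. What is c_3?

Use the geometric series for the reciprocal, then substitute.
h(0) = 1
h′(0) = -1
h′′(0) = 2
h′′′(0) = -8

-4/3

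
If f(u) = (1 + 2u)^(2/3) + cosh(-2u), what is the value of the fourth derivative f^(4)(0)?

Expand each term separately and add.
From the series, [u^4] f = 50/243; multiply by 4! = 24 to get 400/81.

400/81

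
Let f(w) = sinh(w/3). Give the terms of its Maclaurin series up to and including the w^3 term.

[w^0] = 0;  [w^1] = 1/3;  [w^2] = 0;  [w^3] = 1/162.

w^3/162 + w/3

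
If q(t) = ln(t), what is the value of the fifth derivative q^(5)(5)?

24/3125

The coefficient of (t - 5)^5 in the expansion is 1/15625, so q^(5)(5) = 5! * (1/15625) = 24/3125.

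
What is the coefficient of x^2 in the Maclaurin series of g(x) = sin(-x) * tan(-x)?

1

Write out both Maclaurin series and multiply, keeping only the needed powers.
g(0) = 0
g′(0) = 0
g′′(0) = 2
So c_2 = g′′(0)/2! = 1.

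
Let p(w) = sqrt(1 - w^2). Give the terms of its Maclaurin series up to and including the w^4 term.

-w^4/8 - w^2/2 + 1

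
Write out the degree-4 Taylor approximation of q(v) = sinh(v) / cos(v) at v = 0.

2*v^3/3 + v

Divide the numerator series by the denominator series (power-series long division).
q(0) = 0
q′(0) = 1
q′′(0) = 0
q′′′(0) = 4
q^(4)(0) = 0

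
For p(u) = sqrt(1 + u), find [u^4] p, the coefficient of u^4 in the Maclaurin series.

-5/128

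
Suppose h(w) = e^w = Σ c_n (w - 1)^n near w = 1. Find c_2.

e/2

h(1) = e
h′(1) = e
h′′(1) = e
The Taylor polynomial is Σ h^(k)(1)/k! · (w - 1)^k.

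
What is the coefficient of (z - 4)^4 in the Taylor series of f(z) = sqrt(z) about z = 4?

-5/16384

c_4 = f^(4)(4)/4! = -5/16384.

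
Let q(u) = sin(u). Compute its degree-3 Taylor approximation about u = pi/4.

-sqrt(2)*(u - pi/4)^3/12 - sqrt(2)*(u - pi/4)^2/4 + sqrt(2)*(u - pi/4)/2 + sqrt(2)/2

q(pi/4) = sqrt(2)/2
q′(pi/4) = sqrt(2)/2
q′′(pi/4) = -sqrt(2)/2
q′′′(pi/4) = -sqrt(2)/2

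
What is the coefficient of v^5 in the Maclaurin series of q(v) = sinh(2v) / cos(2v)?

48/5

Write the quotient as an unknown series and match coefficients against numerator = denominator · series.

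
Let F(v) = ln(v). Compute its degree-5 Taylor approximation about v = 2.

(v - 2)^5/160 - (v - 2)^4/64 + (v - 2)^3/24 - (v - 2)^2/8 + (v - 2)/2 + ln(2)

F(2) = ln(2)
F′(2) = 1/2
F′′(2) = -1/4
F′′′(2) = 1/4
F^(4)(2) = -3/8
F^(5)(2) = 3/4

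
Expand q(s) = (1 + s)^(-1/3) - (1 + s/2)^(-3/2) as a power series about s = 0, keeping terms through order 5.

-240275*s^5/5971968 - 4865*s^4/497664 + 1043*s^3/10368 - 71*s^2/288 + 5*s/12

Combine the two series term by term.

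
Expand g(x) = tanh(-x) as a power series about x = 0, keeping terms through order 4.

x^3/3 - x

Apply the Taylor formula c_k = f^(k)(a)/k!.
[x^0] = 0;  [x^1] = -1;  [x^2] = 0;  [x^3] = 1/3;  [x^4] = 0.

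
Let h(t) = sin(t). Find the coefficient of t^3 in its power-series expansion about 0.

-1/6

Apply the Taylor formula c_k = f^(k)(a)/k!.
[t^0] = 0;  [t^1] = 1;  [t^2] = 0;  [t^3] = -1/6.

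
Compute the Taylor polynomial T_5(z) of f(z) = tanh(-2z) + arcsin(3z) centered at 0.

Combine the two series term by term.

335*z^5/24 + 43*z^3/6 + z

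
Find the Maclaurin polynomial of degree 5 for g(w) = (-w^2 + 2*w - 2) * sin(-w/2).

-13*w^5/640 + w^4/24 + 11*w^3/24 - w^2 + w

Distribute the polynomial across the series and collect like powers.
g(0) = 0
g′(0) = 1
g′′(0) = -2
g′′′(0) = 11/4
g^(4)(0) = 1
g^(5)(0) = -39/16
The Taylor polynomial is Σ g^(k)(0)/k! · w^k.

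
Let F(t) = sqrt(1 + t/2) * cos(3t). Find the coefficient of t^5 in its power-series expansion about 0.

6631/8192

Expand each factor separately, then convolve coefficients.
F(0) = 1
F′(0) = 1/4
F′′(0) = -145/16
F′′′(0) = -429/64
F^(4)(0) = 21585/256
F^(5)(0) = 99465/1024
So c_5 = F^(5)(0)/5! = 6631/8192.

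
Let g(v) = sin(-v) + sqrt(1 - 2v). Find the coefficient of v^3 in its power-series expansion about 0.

Expand each term separately and add.
g(0) = 1
g′(0) = -2
g′′(0) = -1
g′′′(0) = -2
Dividing each by k! gives the coefficients c_0, ..., c_3.

-1/3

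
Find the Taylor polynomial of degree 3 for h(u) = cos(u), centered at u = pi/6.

(u - pi/6)^3/12 - sqrt(3)*(u - pi/6)^2/4 - (u - pi/6)/2 + sqrt(3)/2

Differentiate repeatedly and evaluate at the center.
h(pi/6) = sqrt(3)/2
h′(pi/6) = -1/2
h′′(pi/6) = -sqrt(3)/2
h′′′(pi/6) = 1/2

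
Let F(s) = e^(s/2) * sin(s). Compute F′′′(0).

-1/4

Multiply the two series term by term and collect like powers.
The coefficient of s^3 in the expansion is -1/24, so F′′′(0) = 3! * (-1/24) = -1/4.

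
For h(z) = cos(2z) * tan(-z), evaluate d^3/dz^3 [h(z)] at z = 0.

10

Multiply the two series term by term and collect like powers.
The coefficient of z^3 in the expansion is 5/3, so h′′′(0) = 3! * (5/3) = 10.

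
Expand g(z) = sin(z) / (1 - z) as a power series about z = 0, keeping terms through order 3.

5*z^3/6 + z^2 + z

Multiply the two series term by term and collect like powers.
[z^0] = 0;  [z^1] = 1;  [z^2] = 1;  [z^3] = 5/6.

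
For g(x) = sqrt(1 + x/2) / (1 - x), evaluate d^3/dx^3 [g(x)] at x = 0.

471/64

Take the Cauchy product of the two expansions.
From the series, [x^3] g = 157/128; multiply by 3! = 6 to get 471/64.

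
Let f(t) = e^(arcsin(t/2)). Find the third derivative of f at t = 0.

Plug the Maclaurin series of the inner function into that of the outer and collect terms.
The coefficient of t^3 in the expansion is 1/24, so f′′′(0) = 3! * (1/24) = 1/4.

1/4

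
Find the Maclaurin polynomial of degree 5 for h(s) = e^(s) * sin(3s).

-s^5/10 - 4*s^4 - 3*s^3 + 3*s^2 + 3*s

Write out both Maclaurin series and multiply, keeping only the needed powers.
h(0) = 0
h′(0) = 3
h′′(0) = 6
h′′′(0) = -18
h^(4)(0) = -96
h^(5)(0) = -12
Then c_k = h^(k)(0)/k! gives each Taylor coefficient.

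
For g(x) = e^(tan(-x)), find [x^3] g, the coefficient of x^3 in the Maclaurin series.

Plug the Maclaurin series of the inner function into that of the outer and collect terms.
[x^0] = 1;  [x^1] = -1;  [x^2] = 1/2;  [x^3] = -1/2.

-1/2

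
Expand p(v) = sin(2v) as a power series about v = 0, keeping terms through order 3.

-4*v^3/3 + 2*v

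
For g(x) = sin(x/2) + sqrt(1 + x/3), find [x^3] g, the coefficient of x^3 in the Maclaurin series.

Expand each term separately and add.
So c_3 = g′′′(0)/3! = -1/54.

-1/54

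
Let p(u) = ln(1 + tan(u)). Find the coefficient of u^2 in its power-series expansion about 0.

Compose series: expand the inner function first, then feed it into the outer expansion.
[u^0] = 0;  [u^1] = 1;  [u^2] = -1/2.

-1/2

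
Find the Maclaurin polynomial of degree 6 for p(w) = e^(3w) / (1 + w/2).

Take the Cauchy product of the two expansions.

31*w^6/64 + 169*w^5/160 + 31*w^4/16 + 23*w^3/8 + 13*w^2/4 + 5*w/2 + 1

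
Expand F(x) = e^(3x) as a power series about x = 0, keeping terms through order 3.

9*x^3/2 + 9*x^2/2 + 3*x + 1

F(0) = 1
F′(0) = 3
F′′(0) = 9
F′′′(0) = 27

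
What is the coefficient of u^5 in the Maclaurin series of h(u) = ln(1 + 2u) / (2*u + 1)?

Expand 1/(denominator) as a geometric series and multiply by the numerator's series.
h(0) = 0
h′(0) = 2
h′′(0) = -12
h′′′(0) = 88
h^(4)(0) = -800
h^(5)(0) = 8768
Dividing each by k! gives the coefficients c_0, ..., c_5.

1096/15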